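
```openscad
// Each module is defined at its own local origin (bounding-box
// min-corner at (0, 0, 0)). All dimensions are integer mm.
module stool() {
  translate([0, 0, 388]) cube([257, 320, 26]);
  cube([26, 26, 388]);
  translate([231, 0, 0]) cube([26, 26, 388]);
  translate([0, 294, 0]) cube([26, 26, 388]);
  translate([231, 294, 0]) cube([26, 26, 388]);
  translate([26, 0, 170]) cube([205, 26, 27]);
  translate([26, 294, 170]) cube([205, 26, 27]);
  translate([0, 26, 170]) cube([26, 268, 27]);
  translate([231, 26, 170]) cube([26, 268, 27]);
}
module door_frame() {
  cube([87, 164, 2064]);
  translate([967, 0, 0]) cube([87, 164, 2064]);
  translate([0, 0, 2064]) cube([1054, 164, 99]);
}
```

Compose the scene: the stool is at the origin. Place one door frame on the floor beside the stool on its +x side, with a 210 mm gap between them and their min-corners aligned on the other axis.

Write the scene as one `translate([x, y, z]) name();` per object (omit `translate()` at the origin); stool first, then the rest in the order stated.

stool();
translate([467, 0, 0]) door_frame();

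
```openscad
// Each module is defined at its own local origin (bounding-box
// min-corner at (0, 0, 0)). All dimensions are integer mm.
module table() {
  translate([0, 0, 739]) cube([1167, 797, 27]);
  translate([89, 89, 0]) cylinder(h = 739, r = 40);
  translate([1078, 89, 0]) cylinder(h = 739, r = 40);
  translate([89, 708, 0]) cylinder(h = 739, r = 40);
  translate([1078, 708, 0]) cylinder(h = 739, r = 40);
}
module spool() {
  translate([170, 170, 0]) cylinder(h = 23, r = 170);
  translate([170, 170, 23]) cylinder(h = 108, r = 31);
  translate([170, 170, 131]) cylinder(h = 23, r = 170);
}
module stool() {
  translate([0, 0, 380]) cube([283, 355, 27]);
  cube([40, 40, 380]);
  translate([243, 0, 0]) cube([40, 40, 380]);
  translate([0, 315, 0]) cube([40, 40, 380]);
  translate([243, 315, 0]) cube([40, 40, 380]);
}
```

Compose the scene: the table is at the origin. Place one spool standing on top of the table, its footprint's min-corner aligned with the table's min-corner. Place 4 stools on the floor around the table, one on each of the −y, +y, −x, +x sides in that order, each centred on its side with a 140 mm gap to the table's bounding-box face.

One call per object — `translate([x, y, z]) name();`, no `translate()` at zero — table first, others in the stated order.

table();
translate([0, 0, 766]) spool();
translate([442, -495, 0]) stool();
translate([442, 937, 0]) stool();
translate([-423, 221, 0]) stool();
translate([1307, 221, 0]) stool();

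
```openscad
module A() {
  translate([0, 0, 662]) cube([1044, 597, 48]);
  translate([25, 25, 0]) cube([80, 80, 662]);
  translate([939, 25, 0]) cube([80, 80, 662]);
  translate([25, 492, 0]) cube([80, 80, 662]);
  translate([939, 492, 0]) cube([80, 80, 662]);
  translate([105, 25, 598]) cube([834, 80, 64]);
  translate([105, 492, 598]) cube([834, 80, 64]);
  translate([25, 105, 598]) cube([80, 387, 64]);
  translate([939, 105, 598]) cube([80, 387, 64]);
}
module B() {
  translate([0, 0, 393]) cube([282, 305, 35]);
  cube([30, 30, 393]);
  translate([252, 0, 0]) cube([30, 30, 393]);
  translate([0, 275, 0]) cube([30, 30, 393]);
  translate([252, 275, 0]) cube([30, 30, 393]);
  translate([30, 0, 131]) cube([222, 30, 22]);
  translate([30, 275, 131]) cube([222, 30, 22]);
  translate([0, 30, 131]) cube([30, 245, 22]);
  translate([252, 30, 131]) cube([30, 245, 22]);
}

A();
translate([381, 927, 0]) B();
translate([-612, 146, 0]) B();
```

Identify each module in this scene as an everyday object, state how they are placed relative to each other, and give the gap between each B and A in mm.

Each stool's nearest face is 330 mm from the table's bounding box.

A is a table. B is a stool. Two stools sit around the table at the +y, −x sides. The gap between each stool and the table is 330 mm.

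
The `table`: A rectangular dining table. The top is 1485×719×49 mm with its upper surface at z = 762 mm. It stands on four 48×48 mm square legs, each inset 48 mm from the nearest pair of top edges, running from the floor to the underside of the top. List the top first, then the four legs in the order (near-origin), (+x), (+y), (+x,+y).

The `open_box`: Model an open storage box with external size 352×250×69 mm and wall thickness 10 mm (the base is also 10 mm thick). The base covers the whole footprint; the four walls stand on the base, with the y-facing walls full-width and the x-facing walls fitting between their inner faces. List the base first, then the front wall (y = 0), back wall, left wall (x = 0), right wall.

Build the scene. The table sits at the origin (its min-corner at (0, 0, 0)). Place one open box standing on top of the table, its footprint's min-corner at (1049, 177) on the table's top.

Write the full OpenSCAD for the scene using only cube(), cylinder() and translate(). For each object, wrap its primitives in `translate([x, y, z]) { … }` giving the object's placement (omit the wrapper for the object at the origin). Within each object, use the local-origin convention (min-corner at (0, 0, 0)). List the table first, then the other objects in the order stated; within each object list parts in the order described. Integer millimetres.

translate([0, 0, 713]) cube([1485, 719, 49]);
translate([48, 48, 0]) cube([48, 48, 713]);
translate([1389, 48, 0]) cube([48, 48, 713]);
translate([48, 623, 0]) cube([48, 48, 713]);
translate([1389, 623, 0]) cube([48, 48, 713]);
translate([1049, 177, 762]) {
  cube([352, 250, 10]);
  translate([0, 0, 10]) cube([352, 10, 59]);
  translate([0, 240, 10]) cube([352, 10, 59]);
  translate([0, 10, 10]) cube([10, 230, 59]);
  translate([342, 10, 10]) cube([10, 230, 59]);
}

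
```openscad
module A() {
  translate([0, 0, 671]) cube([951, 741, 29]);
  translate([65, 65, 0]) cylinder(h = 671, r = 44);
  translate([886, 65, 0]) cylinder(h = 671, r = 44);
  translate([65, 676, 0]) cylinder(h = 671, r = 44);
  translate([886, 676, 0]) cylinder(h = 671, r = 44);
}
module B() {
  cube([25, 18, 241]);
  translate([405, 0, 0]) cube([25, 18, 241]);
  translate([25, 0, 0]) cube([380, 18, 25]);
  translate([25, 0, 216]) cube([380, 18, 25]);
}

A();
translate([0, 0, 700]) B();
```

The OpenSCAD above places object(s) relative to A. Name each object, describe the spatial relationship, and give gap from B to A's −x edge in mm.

The picture frame's min-x is at 0; the table's min-x is 0; gap = 0 mm.

A is a table. B is a picture frame. The picture frame is on top of the table. The gap from the picture frame to the table's −x edge is 0 mm.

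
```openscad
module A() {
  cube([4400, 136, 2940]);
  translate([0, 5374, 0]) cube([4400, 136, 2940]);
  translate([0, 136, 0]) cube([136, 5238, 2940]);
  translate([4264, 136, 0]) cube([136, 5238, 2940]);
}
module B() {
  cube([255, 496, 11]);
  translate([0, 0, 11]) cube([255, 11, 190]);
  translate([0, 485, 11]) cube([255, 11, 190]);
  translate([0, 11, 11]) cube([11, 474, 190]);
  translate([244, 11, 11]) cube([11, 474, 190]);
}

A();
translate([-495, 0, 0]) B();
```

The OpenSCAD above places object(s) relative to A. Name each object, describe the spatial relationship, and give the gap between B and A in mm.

A is a house frame. B is an open box. The open box is on the floor beside the house frame on its −x side. The gap between the open box and the house frame is 240 mm.

The open box's nearest face is 240 mm from the house frame's −x face.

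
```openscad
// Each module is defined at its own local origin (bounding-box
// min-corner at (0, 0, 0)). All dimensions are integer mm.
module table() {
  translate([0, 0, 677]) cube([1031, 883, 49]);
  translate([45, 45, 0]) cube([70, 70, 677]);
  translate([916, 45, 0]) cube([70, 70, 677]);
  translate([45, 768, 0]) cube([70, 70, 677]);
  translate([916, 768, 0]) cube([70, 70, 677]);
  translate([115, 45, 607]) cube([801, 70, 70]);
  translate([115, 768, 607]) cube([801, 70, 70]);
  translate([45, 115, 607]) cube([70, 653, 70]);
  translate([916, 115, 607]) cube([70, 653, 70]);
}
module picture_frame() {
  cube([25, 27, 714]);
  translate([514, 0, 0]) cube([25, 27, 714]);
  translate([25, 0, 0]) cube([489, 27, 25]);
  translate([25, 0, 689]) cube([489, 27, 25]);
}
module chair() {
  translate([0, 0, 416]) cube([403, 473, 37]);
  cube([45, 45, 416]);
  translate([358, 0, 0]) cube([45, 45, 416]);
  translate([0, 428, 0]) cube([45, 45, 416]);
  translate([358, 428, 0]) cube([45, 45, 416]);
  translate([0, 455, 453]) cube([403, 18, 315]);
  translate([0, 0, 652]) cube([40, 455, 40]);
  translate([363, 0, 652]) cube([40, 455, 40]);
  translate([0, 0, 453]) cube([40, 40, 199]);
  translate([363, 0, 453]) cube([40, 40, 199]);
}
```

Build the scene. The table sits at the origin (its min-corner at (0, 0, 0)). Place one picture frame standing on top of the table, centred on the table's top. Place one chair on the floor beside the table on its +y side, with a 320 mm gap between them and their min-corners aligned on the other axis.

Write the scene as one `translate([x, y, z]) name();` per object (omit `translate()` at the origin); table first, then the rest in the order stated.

table();
translate([246, 428, 726]) picture_frame();
translate([0, 1203, 0]) chair();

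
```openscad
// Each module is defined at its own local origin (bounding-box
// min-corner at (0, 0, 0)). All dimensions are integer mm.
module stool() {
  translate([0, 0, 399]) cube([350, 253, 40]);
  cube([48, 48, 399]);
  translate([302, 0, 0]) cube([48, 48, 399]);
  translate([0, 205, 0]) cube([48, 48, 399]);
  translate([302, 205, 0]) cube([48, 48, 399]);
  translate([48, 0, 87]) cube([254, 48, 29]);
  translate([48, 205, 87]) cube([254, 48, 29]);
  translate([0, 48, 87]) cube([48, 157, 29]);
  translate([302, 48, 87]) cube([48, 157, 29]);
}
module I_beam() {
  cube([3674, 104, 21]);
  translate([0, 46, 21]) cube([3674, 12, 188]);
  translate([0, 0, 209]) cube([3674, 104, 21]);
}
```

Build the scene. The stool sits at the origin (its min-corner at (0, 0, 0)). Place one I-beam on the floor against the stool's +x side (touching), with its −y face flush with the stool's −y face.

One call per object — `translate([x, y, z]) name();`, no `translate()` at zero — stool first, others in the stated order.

stool();
translate([350, 0, 0]) I_beam();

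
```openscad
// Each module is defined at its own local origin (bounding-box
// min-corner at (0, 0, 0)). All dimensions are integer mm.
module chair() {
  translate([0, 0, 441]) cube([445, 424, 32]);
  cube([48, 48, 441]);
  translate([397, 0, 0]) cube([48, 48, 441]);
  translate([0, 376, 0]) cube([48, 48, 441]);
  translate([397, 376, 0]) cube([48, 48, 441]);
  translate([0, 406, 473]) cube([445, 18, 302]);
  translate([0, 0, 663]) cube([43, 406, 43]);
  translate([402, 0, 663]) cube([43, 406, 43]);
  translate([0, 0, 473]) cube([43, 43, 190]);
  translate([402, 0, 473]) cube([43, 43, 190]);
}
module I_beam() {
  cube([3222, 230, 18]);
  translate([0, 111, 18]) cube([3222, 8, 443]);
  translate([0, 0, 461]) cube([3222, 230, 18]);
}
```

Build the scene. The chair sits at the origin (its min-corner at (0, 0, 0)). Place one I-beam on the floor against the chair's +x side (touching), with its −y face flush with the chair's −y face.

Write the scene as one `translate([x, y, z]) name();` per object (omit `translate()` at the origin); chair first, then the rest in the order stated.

chair();
translate([445, 0, 0]) I_beam();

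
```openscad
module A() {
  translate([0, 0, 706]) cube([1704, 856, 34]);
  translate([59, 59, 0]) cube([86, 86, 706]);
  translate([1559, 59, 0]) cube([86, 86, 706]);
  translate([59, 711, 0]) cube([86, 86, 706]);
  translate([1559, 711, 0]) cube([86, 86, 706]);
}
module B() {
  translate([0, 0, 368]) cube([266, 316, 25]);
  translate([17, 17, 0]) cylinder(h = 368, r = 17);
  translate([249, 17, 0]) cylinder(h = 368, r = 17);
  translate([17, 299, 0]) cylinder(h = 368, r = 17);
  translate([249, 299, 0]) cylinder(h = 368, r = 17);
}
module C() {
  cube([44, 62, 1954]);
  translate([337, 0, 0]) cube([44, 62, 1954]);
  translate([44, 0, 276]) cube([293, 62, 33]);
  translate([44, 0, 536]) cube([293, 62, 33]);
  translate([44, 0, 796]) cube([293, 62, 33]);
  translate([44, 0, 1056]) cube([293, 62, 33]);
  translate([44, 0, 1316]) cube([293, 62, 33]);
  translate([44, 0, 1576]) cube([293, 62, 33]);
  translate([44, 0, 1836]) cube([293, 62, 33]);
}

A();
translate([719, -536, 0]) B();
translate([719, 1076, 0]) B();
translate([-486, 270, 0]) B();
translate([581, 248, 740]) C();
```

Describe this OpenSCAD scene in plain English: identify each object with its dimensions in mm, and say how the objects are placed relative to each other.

A is a table: top 1704 mm (x) × 856 mm (y), 34 mm thick, upper face at z = 740 mm, on four 86×86 mm square legs, each inset 59 mm from the nearest pair of top edges, running from z = 0 to the bottom of the top.

B is a simple wooden stool: a rectangular seat 266 mm (x) by 316 mm (y), 25 mm thick, top face at z = 393 mm, on four round legs, each 34 mm in diameter. The legs rest on z = 0, each leg's axis is inset half a diameter from the nearest pair of seat edges (so the leg's bounding box is flush with the corner).

C is a straight ladder. Two 44×62 mm vertical rails, 1954 mm tall, stand 381 mm apart (outside-to-outside) with their front faces coplanar on the −y side. 7 rungs, each 62 mm deep and 33 mm tall, span between the inner faces of the rails, front faces flush with the rails. The lowest rung's underside is at z = 276 mm and rungs are spaced 260 mm apart (underside to underside).

Three stools sit around the table at the −y, +y, −x sides. The ladder is on top of the table.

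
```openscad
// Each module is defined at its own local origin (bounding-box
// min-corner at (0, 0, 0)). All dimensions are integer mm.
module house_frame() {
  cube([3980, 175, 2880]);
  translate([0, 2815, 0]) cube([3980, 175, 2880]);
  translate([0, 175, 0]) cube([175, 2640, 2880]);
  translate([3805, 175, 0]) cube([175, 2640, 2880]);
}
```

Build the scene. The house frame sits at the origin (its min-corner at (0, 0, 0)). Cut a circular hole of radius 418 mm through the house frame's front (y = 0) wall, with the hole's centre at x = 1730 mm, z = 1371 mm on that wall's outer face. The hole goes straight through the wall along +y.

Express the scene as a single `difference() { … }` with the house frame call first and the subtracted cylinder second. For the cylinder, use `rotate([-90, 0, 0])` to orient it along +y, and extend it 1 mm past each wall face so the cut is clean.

difference() {
  house_frame();
  translate([1730, -1, 1371]) rotate([-90, 0, 0]) cylinder(h = 177, r = 418);
}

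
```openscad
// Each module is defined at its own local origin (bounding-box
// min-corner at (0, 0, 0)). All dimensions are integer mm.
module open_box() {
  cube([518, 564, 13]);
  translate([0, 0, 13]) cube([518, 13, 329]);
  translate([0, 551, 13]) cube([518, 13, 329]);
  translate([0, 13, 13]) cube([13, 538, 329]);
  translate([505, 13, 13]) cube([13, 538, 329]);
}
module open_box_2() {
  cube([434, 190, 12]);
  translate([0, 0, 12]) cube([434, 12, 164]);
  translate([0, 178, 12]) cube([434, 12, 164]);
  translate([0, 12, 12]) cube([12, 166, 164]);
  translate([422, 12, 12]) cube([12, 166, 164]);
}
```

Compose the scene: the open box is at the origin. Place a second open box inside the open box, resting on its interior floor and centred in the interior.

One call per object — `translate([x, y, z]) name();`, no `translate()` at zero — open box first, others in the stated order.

open_box();
translate([42, 187, 13]) open_box_2();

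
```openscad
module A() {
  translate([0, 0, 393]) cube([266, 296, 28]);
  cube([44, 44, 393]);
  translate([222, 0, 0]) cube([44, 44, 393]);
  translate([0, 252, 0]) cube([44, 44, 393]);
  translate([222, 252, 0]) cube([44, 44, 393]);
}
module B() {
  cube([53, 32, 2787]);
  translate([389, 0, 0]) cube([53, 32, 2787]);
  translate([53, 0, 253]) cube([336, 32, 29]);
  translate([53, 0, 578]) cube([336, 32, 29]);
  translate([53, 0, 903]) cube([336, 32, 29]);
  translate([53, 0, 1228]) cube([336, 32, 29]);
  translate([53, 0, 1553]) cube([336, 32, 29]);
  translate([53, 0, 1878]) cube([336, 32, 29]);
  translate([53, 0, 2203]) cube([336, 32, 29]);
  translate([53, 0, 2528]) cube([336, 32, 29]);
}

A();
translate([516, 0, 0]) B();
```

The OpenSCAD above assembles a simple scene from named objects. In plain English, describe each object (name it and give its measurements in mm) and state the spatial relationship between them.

A is a four-legged stool. The seat is a 266×296×28 mm slab whose top surface is at z = 421 mm; four square legs, each 44×44 mm in cross-section, run from the floor (z = 0) to the underside of the seat, each flush with a corner of the seat.

B is a straight ladder. Two 53×32 mm vertical rails, 2787 mm tall, stand 442 mm apart (outside-to-outside) with their front faces coplanar on the −y side. 8 rungs, each 32 mm deep and 29 mm tall, span between the inner faces of the rails, front faces flush with the rails. The lowest rung's underside is at z = 253 mm and rungs are spaced 325 mm apart (underside to underside).

The ladder is on the floor beside the stool on its +x side.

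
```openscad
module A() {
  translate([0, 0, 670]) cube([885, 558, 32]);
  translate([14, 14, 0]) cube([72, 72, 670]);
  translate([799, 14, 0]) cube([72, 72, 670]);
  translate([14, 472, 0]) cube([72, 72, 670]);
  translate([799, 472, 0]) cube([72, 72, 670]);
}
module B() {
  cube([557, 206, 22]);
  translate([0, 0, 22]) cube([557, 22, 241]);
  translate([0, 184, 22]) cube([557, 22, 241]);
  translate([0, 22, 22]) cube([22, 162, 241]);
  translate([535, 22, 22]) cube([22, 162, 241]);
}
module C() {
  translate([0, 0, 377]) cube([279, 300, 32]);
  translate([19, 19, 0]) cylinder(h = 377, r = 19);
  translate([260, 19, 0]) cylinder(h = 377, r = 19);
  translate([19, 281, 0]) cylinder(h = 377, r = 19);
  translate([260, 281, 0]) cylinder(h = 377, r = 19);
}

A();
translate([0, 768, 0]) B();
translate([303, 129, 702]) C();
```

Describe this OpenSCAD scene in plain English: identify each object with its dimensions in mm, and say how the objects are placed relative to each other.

A is a table with a 885×558 mm rectangular top, 32 mm thick, top surface at z = 702 mm, supported by four 72×72 mm square legs, each inset 14 mm from the nearest pair of top edges, running from the floor.

B is an open storage box with external size 557×206×263 mm and wall thickness 22 mm (the base is also 22 mm thick). The base covers the whole footprint; the four walls stand on the base, with the y-facing walls full-width and the x-facing walls fitting between their inner faces.

C is a simple wooden stool: a rectangular seat 279 mm (x) by 300 mm (y), 32 mm thick, top face at z = 409 mm, on four round legs, each 38 mm in diameter. The legs rest on z = 0, each leg's axis is inset half a diameter from the nearest pair of seat edges (so the leg's bounding box is flush with the corner).

The open box is on the floor beside the table on its +y side. The stool is on top of the table, centred.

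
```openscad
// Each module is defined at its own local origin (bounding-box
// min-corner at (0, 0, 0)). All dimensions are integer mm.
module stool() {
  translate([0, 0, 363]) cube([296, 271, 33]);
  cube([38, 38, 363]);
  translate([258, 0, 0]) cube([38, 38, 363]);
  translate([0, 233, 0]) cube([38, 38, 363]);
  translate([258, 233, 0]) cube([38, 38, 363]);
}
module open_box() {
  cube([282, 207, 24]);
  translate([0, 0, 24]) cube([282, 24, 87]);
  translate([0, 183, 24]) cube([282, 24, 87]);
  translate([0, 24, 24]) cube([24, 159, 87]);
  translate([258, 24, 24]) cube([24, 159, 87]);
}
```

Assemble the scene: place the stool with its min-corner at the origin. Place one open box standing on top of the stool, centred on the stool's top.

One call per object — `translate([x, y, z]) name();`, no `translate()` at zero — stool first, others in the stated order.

stool();
translate([7, 32, 396]) open_box();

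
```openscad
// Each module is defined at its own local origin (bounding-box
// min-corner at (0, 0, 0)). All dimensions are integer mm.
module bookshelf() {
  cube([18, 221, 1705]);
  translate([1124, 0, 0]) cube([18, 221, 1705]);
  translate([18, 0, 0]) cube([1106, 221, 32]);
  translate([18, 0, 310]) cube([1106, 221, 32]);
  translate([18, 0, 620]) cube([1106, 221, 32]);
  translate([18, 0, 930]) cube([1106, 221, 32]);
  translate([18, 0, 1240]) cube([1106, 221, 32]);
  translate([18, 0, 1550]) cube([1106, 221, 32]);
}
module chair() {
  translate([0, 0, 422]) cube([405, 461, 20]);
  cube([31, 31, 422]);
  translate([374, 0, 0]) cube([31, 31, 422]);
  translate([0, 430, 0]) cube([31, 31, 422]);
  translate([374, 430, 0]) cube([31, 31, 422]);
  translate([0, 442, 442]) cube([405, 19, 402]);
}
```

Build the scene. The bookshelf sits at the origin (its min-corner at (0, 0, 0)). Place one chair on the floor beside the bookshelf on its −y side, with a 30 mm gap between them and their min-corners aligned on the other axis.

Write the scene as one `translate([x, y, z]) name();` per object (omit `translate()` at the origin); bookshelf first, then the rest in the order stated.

bookshelf();
translate([0, -491, 0]) chair();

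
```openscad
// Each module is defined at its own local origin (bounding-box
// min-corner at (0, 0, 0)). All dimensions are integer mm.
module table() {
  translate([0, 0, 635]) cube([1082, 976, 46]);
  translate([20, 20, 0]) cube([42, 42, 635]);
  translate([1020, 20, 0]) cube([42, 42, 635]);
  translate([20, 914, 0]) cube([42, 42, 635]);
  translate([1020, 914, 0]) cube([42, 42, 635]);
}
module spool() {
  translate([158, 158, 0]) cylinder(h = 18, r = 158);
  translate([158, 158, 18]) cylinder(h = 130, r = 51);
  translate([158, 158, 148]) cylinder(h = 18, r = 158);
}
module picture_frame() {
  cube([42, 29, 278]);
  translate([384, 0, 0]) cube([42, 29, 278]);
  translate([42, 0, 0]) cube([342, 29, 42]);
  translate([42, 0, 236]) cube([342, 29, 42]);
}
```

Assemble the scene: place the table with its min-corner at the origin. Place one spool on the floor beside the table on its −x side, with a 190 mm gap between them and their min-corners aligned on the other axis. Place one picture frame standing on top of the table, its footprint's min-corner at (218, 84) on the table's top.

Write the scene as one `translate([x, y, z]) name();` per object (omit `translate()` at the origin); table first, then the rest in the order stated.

table();
translate([-506, 0, 0]) spool();
translate([218, 84, 681]) picture_frame();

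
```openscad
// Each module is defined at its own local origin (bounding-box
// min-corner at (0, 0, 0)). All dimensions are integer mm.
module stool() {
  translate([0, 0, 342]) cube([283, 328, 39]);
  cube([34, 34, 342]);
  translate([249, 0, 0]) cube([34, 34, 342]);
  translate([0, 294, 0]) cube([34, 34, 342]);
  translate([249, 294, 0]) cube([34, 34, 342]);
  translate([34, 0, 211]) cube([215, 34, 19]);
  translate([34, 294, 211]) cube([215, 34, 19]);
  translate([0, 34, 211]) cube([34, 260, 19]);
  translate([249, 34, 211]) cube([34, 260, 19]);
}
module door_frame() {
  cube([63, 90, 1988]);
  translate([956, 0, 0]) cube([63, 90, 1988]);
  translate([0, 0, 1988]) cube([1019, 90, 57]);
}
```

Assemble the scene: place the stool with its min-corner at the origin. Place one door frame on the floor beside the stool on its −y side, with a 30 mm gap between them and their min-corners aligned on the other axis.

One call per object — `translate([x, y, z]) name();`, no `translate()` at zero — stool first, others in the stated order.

stool();
translate([0, -120, 0]) door_frame();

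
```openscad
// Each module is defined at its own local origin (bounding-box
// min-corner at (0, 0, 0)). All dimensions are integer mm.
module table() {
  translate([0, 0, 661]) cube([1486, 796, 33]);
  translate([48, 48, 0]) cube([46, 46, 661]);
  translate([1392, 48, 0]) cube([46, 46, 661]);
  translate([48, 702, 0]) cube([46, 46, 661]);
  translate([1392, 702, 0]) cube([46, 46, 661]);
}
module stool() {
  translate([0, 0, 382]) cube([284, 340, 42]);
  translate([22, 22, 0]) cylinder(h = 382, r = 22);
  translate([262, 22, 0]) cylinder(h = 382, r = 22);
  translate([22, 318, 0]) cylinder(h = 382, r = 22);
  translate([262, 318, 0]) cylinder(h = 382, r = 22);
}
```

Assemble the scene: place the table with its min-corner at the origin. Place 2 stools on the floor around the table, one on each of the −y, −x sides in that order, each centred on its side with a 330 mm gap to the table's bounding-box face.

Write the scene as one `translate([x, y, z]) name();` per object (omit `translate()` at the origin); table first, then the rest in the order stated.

table();
translate([601, -670, 0]) stool();
translate([-614, 228, 0]) stool();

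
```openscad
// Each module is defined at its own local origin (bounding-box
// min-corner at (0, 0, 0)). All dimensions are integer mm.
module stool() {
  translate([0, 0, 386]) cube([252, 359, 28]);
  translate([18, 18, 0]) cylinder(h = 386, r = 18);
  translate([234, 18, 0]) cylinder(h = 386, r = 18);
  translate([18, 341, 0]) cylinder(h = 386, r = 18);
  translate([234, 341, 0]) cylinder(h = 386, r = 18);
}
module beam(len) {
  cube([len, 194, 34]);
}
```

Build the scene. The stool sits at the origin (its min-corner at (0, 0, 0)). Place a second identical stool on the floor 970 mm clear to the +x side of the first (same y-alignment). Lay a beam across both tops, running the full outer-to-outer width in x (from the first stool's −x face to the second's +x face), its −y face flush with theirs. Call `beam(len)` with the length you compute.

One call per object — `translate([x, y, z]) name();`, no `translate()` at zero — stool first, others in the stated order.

stool();
translate([1222, 0, 0]) stool();
translate([0, 0, 414]) beam(1474);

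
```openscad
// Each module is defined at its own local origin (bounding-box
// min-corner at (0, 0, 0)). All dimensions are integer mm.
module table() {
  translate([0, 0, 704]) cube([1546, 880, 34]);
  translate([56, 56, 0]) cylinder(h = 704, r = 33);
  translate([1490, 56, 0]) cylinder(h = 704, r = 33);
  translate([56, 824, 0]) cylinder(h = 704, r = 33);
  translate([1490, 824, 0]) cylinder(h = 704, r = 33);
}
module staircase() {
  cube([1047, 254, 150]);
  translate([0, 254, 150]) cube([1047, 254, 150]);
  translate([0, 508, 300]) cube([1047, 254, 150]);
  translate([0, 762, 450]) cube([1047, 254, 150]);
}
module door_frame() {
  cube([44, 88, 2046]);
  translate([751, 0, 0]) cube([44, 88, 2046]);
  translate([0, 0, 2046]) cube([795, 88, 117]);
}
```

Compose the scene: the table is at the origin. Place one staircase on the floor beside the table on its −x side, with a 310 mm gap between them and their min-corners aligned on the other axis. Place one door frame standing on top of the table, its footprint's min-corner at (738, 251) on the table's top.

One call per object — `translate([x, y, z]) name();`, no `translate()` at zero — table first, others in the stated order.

table();
translate([-1357, 0, 0]) staircase();
translate([738, 251, 738]) door_frame();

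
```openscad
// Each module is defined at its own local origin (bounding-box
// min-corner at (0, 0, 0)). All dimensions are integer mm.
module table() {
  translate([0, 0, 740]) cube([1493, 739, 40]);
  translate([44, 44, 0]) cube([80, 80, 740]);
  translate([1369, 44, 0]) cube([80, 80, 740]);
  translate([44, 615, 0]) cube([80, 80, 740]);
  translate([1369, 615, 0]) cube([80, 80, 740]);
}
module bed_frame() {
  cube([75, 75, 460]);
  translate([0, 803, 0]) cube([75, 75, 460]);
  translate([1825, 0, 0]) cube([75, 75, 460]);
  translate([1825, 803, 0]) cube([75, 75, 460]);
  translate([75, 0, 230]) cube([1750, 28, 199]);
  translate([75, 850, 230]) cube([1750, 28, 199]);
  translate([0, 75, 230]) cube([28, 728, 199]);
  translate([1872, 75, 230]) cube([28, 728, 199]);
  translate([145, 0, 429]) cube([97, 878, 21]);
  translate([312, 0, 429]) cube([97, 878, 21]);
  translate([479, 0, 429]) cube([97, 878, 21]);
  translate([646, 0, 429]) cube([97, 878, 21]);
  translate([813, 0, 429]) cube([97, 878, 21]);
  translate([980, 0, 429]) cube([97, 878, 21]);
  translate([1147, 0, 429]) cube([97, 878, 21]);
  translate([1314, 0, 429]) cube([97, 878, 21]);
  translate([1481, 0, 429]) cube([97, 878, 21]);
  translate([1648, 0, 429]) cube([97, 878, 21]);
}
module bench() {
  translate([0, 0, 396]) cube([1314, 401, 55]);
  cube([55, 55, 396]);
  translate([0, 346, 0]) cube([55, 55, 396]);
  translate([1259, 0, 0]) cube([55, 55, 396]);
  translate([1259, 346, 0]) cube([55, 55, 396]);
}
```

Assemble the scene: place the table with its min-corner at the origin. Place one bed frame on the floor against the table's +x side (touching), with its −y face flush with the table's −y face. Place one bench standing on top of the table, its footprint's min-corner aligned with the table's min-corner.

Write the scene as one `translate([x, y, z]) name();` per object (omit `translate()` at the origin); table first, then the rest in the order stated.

table();
translate([1493, 0, 0]) bed_frame();
translate([0, 0, 780]) bench();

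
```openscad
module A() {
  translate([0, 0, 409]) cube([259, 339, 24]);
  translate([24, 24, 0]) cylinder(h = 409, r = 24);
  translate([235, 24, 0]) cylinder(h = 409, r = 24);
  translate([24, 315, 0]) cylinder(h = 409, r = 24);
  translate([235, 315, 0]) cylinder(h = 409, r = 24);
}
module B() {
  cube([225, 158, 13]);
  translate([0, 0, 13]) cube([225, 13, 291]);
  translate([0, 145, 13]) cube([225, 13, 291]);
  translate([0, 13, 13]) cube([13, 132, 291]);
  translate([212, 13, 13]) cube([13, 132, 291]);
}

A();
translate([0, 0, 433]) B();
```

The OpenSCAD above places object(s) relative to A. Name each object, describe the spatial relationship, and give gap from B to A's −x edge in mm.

A is a stool. B is an open box. The open box is on top of the stool. The gap from the open box to the stool's −x edge is 0 mm.

The open box's min-x is at 0; the stool's min-x is 0; gap = 0 mm.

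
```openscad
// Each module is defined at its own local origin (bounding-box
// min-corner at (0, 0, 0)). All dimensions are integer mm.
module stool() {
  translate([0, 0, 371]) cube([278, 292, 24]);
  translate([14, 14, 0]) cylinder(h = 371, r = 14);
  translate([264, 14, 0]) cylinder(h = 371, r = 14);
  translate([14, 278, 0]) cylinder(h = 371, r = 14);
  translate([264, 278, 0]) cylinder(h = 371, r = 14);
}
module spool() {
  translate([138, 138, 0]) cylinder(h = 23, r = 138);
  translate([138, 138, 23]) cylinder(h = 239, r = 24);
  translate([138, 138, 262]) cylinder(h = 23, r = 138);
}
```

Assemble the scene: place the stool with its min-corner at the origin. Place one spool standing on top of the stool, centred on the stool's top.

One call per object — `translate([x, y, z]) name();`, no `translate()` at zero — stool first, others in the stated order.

stool();
translate([1, 8, 395]) spool();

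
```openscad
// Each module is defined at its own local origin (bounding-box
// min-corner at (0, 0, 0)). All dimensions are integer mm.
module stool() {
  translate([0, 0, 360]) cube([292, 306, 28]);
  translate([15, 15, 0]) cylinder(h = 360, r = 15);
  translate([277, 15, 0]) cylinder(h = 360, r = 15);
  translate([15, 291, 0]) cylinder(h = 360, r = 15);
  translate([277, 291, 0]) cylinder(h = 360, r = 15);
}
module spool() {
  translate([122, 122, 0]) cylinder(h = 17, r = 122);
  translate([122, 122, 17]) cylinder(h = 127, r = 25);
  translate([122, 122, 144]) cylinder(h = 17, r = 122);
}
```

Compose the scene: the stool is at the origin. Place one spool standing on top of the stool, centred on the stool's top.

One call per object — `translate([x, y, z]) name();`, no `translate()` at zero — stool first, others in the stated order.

stool();
translate([24, 31, 388]) spool();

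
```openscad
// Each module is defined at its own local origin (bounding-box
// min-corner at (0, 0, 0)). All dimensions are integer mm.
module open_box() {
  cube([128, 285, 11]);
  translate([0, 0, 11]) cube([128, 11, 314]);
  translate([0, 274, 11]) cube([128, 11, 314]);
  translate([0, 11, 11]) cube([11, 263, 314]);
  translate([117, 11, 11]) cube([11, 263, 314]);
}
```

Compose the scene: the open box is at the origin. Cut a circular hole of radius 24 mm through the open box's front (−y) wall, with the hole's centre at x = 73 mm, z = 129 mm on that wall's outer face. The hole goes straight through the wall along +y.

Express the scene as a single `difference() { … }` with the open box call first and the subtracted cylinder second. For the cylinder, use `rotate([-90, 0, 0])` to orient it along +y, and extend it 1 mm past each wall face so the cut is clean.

difference() {
  open_box();
  translate([73, -1, 129]) rotate([-90, 0, 0]) cylinder(h = 13, r = 24);
}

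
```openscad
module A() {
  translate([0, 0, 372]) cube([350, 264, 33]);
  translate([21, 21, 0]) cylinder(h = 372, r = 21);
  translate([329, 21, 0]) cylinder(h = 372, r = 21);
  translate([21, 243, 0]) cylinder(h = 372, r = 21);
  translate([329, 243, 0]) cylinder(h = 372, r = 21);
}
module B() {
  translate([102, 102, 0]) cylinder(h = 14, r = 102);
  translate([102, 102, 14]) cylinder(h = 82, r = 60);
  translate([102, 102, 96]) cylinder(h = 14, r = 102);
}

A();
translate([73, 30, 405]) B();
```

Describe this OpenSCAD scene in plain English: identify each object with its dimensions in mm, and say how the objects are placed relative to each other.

A is a simple wooden stool: a rectangular seat 350 mm (x) by 264 mm (y), 33 mm thick, top face at z = 405 mm, on four round legs, each 42 mm in diameter. The legs rest on z = 0, each leg's axis is inset half a diameter from the nearest pair of seat edges (so the leg's bounding box is flush with the corner).

B is a spool: two coaxial disc flanges of radius 102 mm and thickness 14 mm, joined by a core cylinder of radius 60 mm and height 82 mm. The lower flange rests on z = 0 and the three cylinders share a vertical axis.

The spool is on top of the stool, centred.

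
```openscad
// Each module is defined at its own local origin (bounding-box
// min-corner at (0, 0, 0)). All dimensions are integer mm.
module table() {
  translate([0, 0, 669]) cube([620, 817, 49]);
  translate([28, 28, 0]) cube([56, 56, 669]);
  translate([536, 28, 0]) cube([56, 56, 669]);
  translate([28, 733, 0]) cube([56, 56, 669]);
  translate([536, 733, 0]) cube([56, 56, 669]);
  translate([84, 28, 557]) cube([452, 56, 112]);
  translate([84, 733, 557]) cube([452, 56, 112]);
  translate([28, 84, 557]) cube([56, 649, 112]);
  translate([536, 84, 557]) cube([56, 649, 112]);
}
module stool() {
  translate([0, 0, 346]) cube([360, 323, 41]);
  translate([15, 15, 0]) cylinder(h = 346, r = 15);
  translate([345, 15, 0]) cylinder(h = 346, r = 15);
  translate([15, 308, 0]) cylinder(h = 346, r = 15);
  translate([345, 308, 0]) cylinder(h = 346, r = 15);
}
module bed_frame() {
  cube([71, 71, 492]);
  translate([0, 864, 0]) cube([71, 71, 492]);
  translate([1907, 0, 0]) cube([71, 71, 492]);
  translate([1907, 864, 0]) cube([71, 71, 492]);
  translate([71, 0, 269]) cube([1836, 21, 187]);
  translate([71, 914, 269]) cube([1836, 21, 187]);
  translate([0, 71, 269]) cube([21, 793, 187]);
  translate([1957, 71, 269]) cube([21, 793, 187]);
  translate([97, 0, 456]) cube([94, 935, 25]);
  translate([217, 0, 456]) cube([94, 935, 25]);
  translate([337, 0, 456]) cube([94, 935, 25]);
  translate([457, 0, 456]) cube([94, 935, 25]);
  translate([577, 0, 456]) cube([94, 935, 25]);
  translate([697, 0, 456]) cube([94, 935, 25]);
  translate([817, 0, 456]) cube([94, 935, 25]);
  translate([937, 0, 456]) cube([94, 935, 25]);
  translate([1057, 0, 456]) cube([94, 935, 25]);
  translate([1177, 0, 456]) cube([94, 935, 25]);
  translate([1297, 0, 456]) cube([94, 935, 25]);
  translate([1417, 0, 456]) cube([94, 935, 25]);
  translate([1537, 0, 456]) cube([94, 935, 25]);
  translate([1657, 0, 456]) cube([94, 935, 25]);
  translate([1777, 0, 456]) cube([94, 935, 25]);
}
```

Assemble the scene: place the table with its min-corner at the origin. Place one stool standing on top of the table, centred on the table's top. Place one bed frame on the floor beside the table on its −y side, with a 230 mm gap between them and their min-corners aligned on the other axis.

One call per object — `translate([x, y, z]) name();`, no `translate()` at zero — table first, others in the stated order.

table();
translate([130, 247, 718]) stool();
translate([0, -1165, 0]) bed_frame();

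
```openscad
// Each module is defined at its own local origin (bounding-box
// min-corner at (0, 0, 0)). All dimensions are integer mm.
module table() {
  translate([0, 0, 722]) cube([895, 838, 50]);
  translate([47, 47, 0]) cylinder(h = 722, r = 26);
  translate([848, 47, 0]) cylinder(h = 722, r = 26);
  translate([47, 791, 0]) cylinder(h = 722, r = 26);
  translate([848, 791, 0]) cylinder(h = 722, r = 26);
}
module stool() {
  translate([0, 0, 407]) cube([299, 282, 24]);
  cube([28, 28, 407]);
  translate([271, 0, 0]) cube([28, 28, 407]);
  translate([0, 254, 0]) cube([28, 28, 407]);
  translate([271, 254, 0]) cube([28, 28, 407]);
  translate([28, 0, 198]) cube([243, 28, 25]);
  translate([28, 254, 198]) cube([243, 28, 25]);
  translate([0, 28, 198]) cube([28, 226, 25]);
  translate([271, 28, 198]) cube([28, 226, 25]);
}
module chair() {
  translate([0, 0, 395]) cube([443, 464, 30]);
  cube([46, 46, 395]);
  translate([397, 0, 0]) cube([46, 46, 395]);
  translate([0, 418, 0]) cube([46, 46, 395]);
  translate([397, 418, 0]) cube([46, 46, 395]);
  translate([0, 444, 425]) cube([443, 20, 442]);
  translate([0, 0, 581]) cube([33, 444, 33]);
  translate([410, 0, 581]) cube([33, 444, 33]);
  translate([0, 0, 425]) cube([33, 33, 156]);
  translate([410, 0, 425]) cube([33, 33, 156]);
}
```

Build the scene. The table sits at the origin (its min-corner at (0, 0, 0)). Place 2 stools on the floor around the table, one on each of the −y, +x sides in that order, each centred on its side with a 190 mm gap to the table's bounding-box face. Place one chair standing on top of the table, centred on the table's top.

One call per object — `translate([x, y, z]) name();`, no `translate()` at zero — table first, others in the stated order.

table();
translate([298, -472, 0]) stool();
translate([1085, 278, 0]) stool();
translate([226, 187, 772]) chair();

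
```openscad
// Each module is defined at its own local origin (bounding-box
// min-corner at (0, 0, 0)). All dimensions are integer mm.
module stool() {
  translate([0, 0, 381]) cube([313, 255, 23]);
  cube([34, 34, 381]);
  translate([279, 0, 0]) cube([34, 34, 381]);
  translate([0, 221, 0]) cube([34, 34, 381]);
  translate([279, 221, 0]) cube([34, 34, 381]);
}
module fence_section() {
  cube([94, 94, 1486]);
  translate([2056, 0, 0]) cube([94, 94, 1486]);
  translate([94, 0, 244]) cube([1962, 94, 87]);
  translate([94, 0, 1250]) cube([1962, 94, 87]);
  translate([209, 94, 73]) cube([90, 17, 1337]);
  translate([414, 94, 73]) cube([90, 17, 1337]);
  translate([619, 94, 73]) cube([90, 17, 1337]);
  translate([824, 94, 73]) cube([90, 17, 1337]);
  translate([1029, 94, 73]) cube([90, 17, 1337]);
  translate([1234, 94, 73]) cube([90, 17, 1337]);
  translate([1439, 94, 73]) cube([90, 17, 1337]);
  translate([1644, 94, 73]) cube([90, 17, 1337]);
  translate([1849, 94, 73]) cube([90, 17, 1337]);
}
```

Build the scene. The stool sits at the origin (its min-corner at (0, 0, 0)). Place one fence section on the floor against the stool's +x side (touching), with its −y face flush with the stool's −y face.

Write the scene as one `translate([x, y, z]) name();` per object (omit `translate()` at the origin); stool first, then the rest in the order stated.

stool();
translate([313, 0, 0]) fence_section();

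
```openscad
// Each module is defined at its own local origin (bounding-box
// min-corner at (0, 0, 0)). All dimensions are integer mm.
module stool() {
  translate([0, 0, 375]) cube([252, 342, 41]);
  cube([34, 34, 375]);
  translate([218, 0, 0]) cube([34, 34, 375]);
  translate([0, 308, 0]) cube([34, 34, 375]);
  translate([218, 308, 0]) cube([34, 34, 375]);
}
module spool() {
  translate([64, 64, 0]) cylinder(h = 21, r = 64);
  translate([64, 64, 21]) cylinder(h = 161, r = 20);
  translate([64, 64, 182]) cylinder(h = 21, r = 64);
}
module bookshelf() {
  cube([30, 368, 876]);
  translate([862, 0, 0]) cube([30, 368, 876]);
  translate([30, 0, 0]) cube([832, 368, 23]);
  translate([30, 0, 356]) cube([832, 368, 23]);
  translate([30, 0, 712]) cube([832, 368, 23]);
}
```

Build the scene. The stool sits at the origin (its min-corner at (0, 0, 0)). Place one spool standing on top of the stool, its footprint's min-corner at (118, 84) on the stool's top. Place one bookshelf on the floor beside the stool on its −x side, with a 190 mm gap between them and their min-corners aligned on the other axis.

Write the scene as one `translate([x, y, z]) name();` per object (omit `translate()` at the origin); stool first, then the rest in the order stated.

stool();
translate([118, 84, 416]) spool();
translate([-1082, 0, 0]) bookshelf();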